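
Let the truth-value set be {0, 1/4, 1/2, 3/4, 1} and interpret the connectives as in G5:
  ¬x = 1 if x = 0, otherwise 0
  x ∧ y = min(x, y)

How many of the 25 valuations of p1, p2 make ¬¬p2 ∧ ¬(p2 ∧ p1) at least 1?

value 1: 4 assignments (counts)
value 0: 21 assignments
So 4 of the 25 assignments meet the threshold.

4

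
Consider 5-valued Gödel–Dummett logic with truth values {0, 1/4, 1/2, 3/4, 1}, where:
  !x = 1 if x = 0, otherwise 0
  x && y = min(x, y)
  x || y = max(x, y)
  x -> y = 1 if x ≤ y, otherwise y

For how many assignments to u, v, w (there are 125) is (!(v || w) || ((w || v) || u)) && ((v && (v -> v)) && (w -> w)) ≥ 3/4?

value 1: 25 assignments (counts)
value 3/4: 25 assignments (counts)
value 1/2: 25 assignments
value 1/4: 25 assignments
value 0: 25 assignments
So 50 of the 125 assignments meet the threshold.

50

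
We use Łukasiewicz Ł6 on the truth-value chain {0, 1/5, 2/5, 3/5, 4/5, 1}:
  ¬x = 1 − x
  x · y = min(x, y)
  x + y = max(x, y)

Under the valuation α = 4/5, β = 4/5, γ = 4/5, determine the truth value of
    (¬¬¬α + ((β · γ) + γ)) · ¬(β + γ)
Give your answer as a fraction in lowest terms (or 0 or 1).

¬α = ¬4/5 = 1/5
¬¬α = ¬1/5 = 4/5
¬¬¬α = ¬4/5 = 1/5
β · γ = 4/5 · 4/5 = 4/5
(β · γ) + γ = 4/5 + 4/5 = 4/5
¬¬¬α + ((β · γ) + γ) = 1/5 + 4/5 = 4/5
β + γ = 4/5 + 4/5 = 4/5
¬(β + γ) = ¬4/5 = 1/5
(¬¬¬α + ((β · γ) + γ)) · ¬(β + γ) = 4/5 · 1/5 = 1/5

1/5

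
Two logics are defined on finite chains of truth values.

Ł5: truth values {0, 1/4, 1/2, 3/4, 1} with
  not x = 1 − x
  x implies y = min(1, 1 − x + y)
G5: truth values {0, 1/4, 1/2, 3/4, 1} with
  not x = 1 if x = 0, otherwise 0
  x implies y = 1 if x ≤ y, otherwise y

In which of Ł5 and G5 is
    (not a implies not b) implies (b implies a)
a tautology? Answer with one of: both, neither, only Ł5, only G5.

only Ł5

In Ł5: every assignment gives 1 — tautology.
In G5: at a = 1/4, b = 1/2 the value is 1/4 — not a tautology.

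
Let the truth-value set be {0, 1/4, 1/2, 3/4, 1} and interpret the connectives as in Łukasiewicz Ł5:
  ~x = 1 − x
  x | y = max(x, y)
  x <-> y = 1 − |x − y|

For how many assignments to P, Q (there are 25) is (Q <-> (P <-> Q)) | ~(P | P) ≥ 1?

11

value 1: 11 assignments (counts)
value 3/4: 10 assignments
value 1/2: 4 assignments
So 11 of the 25 assignments meet the threshold.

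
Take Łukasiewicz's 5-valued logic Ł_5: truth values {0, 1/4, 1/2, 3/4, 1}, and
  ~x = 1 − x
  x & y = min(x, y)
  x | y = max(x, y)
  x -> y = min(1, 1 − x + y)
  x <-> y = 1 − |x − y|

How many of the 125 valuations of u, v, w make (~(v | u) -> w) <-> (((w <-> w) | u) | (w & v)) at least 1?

95

value 1: 95 assignments (counts)
value 3/4: 16 assignments
value 1/2: 9 assignments
value 1/4: 4 assignments
value 0: 1 assignment
So 95 of the 125 assignments meet the threshold.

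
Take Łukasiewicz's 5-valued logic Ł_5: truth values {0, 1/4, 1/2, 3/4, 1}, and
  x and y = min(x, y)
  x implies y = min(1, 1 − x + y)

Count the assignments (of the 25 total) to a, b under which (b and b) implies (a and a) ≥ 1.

value 1: 15 assignments (counts)
value 3/4: 4 assignments
value 1/2: 3 assignments
value 1/4: 2 assignments
value 0: 1 assignment
So 15 of the 25 assignments meet the threshold.

15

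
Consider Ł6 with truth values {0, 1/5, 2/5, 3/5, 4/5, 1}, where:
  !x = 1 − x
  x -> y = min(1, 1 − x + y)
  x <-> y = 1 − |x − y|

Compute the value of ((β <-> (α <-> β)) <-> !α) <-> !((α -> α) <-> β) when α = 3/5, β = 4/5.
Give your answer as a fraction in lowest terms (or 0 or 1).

4/5

α <-> β = 3/5 <-> 4/5 = 4/5
β <-> (α <-> β) = 4/5 <-> 4/5 = 1
!α = !3/5 = 2/5
(β <-> (α <-> β)) <-> !α = 1 <-> 2/5 = 2/5
α -> α = 3/5 -> 3/5 = 1
(α -> α) <-> β = 1 <-> 4/5 = 4/5
!((α -> α) <-> β) = !4/5 = 1/5
((β <-> (α <-> β)) <-> !α) <-> !((α -> α) <-> β) = 2/5 <-> 1/5 = 4/5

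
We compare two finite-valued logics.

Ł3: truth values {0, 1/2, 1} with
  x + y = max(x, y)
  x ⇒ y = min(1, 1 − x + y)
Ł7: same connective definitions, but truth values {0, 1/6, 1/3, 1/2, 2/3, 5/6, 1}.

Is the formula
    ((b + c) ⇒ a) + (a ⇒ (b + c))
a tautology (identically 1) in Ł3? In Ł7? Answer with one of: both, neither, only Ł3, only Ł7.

both

In Ł3: every assignment gives 1 — tautology.
In Ł7: every assignment gives 1 — tautology.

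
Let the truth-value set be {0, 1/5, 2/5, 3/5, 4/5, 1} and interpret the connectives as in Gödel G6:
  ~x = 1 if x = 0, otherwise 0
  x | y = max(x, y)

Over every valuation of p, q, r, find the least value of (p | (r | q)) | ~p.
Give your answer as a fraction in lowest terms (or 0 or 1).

1/5

Take p = 1/5, q = 0, r = 0:
r | q = 0 | 0 = 0
p | (r | q) = 1/5 | 0 = 1/5
~p = ~1/5 = 0
(p | (r | q)) | ~p = 1/5 | 0 = 1/5
No assignment yields a value below 1/5, so this is the minimum.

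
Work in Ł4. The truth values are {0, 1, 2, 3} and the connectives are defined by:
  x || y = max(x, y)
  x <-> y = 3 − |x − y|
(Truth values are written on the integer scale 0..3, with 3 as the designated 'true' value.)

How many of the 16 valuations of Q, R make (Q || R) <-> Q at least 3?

Q = 0, R = 0 ↦ 3  ≥
Q = 0, R = 1 ↦ 2  <
Q = 0, R = 2 ↦ 1  <
Q = 0, R = 3 ↦ 0  <
Q = 1, R = 0 ↦ 3  ≥
Q = 1, R = 1 ↦ 3  ≥
Q = 1, R = 2 ↦ 2  <
Q = 1, R = 3 ↦ 1  <
Q = 2, R = 0 ↦ 3  ≥
Q = 2, R = 1 ↦ 3  ≥
Q = 2, R = 2 ↦ 3  ≥
Q = 2, R = 3 ↦ 2  <
Q = 3, R = 0 ↦ 3  ≥
Q = 3, R = 1 ↦ 3  ≥
Q = 3, R = 2 ↦ 3  ≥
Q = 3, R = 3 ↦ 3  ≥
So 10 of the 16 assignments meet the threshold.

10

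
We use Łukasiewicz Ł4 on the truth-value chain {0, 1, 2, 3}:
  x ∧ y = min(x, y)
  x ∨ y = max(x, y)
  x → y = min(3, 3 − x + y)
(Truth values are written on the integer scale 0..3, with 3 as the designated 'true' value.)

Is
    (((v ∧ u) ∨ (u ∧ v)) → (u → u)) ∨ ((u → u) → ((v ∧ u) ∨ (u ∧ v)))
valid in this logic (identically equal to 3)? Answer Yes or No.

u = 0, v = 0 ↦ 3
u = 0, v = 1 ↦ 3
u = 0, v = 2 ↦ 3
u = 0, v = 3 ↦ 3
u = 1, v = 0 ↦ 3
u = 1, v = 1 ↦ 3
u = 1, v = 2 ↦ 3
u = 1, v = 3 ↦ 3
u = 2, v = 0 ↦ 3
u = 2, v = 1 ↦ 3
u = 2, v = 2 ↦ 3
u = 2, v = 3 ↦ 3
u = 3, v = 0 ↦ 3
u = 3, v = 1 ↦ 3
u = 3, v = 2 ↦ 3
u = 3, v = 3 ↦ 3
Every assignment gives a value ≥ 3.

Yes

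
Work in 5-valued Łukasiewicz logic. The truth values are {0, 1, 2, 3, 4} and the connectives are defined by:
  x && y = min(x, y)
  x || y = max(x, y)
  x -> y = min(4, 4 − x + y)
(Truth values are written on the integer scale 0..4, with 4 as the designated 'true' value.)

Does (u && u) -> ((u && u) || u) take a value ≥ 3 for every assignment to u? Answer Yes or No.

Yes

u = 0 ↦ 4
u = 1 ↦ 4
u = 2 ↦ 4
u = 3 ↦ 4
u = 4 ↦ 4
Every assignment gives a value ≥ 3.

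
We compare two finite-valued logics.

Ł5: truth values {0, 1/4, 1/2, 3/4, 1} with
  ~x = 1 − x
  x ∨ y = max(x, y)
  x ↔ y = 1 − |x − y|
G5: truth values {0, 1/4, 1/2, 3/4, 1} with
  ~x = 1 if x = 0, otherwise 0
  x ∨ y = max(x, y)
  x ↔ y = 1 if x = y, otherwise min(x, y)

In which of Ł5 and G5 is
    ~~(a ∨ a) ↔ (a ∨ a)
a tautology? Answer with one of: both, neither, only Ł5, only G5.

In Ł5: every assignment gives 1 — tautology.
In G5: at a = 1/4 the value is 1/4 — not a tautology.

only Ł5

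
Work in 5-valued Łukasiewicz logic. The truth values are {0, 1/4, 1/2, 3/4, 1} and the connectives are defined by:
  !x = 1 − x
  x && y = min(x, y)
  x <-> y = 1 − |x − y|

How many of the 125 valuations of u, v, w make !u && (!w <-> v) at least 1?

value 1: 5 assignments (counts)
value 3/4: 21 assignments
value 1/2: 31 assignments
value 1/4: 35 assignments
value 0: 33 assignments
So 5 of the 125 assignments meet the threshold.

5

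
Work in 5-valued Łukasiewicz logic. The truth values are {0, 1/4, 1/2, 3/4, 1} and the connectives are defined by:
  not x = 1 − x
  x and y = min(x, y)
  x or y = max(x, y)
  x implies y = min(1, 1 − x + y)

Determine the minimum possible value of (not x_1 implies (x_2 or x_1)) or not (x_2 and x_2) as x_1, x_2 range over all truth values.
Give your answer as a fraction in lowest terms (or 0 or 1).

1/2

Take x_1 = 0, x_2 = 1/2:
not x_1 = not 0 = 1
x_2 or x_1 = 1/2 or 0 = 1/2
not x_1 implies (x_2 or x_1) = 1 implies 1/2 = 1/2
x_2 and x_2 = 1/2 and 1/2 = 1/2
not (x_2 and x_2) = not 1/2 = 1/2
(not x_1 implies (x_2 or x_1)) or not (x_2 and x_2) = 1/2 or 1/2 = 1/2
No assignment yields a value below 1/2, so this is the minimum.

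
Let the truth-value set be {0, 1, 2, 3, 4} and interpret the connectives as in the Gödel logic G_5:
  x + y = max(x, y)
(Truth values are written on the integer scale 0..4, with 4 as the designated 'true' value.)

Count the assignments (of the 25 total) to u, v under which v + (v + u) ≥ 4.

value 4: 9 assignments (counts)
value 3: 7 assignments
value 2: 5 assignments
value 1: 3 assignments
value 0: 1 assignment
So 9 of the 25 assignments meet the threshold.

9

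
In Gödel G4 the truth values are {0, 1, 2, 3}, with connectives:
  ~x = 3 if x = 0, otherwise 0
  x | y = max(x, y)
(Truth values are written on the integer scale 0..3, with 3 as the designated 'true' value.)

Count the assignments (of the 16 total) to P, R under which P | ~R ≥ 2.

10

P = 0, R = 0 ↦ 3  ≥
P = 0, R = 1 ↦ 0  <
P = 0, R = 2 ↦ 0  <
P = 0, R = 3 ↦ 0  <
P = 1, R = 0 ↦ 3  ≥
P = 1, R = 1 ↦ 1  <
P = 1, R = 2 ↦ 1  <
P = 1, R = 3 ↦ 1  <
P = 2, R = 0 ↦ 3  ≥
P = 2, R = 1 ↦ 2  ≥
P = 2, R = 2 ↦ 2  ≥
P = 2, R = 3 ↦ 2  ≥
P = 3, R = 0 ↦ 3  ≥
P = 3, R = 1 ↦ 3  ≥
P = 3, R = 2 ↦ 3  ≥
P = 3, R = 3 ↦ 3  ≥
So 10 of the 16 assignments meet the threshold.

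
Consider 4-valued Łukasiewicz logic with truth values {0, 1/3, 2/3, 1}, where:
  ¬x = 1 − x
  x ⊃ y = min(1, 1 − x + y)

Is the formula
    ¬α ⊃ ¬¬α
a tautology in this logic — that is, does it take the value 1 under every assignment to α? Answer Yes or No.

Counterexample: take α = 0.
¬α = ¬0 = 1
¬α = ¬0 = 1
¬¬α = ¬1 = 0
¬α ⊃ ¬¬α = 1 ⊃ 0 = 0
This gives 0 ≠ 1.

No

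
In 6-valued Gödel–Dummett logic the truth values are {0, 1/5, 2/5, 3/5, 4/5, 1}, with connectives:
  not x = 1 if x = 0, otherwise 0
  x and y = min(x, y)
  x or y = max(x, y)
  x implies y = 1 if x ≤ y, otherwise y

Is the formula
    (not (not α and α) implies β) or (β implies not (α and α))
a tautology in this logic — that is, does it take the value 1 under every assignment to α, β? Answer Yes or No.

Counterexample: take α = 1/5, β = 1/5.
not α = not 1/5 = 0
not α and α = 0 and 1/5 = 0
not (not α and α) = not 0 = 1
not (not α and α) implies β = 1 implies 1/5 = 1/5
α and α = 1/5 and 1/5 = 1/5
not (α and α) = not 1/5 = 0
β implies not (α and α) = 1/5 implies 0 = 0
(not (not α and α) implies β) or (β implies not (α and α)) = 1/5 or 0 = 1/5
This gives 1/5 ≠ 1.

No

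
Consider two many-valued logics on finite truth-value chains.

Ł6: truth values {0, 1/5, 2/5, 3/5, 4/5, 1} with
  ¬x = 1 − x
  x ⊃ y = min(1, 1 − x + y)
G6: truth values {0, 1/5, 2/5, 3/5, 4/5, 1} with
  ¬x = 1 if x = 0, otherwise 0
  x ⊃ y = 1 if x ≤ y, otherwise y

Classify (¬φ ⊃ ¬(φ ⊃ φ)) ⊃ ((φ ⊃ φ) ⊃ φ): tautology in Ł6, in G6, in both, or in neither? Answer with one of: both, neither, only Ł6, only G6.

only Ł6

In Ł6: every assignment gives 1 — tautology.
In G6: at φ = 1/5 the value is 1/5 — not a tautology.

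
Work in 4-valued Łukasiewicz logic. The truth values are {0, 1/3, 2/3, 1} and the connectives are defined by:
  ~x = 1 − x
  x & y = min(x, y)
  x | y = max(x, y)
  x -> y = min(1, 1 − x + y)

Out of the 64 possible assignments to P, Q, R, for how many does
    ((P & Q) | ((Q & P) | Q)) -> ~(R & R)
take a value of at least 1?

40

value 1: 40 assignments (counts)
value 2/3: 12 assignments
value 1/3: 8 assignments
value 0: 4 assignments
So 40 of the 64 assignments meet the threshold.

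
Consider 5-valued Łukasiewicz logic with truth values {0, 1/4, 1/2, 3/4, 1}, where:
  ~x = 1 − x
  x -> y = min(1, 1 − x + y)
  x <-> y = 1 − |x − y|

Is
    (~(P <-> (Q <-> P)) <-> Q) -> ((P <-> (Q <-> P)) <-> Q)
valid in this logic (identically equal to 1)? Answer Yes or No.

No

Counterexample: take P = 1/2, Q = 0.
Q <-> P = 0 <-> 1/2 = 1/2
P <-> (Q <-> P) = 1/2 <-> 1/2 = 1
~(P <-> (Q <-> P)) = ~1 = 0
~(P <-> (Q <-> P)) <-> Q = 0 <-> 0 = 1
Q <-> P = 0 <-> 1/2 = 1/2
P <-> (Q <-> P) = 1/2 <-> 1/2 = 1
(P <-> (Q <-> P)) <-> Q = 1 <-> 0 = 0
(~(P <-> (Q <-> P)) <-> Q) -> ((P <-> (Q <-> P)) <-> Q) = 1 -> 0 = 0
This gives 0 ≠ 1.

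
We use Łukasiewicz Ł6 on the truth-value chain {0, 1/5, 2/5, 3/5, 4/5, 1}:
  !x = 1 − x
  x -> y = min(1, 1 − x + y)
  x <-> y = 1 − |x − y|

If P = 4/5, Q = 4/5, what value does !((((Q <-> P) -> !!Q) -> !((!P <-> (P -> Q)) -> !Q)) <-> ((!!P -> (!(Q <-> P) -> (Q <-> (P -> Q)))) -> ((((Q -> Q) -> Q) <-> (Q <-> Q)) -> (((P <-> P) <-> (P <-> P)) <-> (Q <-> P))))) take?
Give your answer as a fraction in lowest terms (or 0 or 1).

4/5

Q <-> P = 4/5 <-> 4/5 = 1
!Q = !4/5 = 1/5
!!Q = !1/5 = 4/5
(Q <-> P) -> !!Q = 1 -> 4/5 = 4/5
!P = !4/5 = 1/5
P -> Q = 4/5 -> 4/5 = 1
!P <-> (P -> Q) = 1/5 <-> 1 = 1/5
!Q = !4/5 = 1/5
(!P <-> (P -> Q)) -> !Q = 1/5 -> 1/5 = 1
!((!P <-> (P -> Q)) -> !Q) = !1 = 0
((Q <-> P) -> !!Q) -> !((!P <-> (P -> Q)) -> !Q) = 4/5 -> 0 = 1/5
!P = !4/5 = 1/5
!!P = !1/5 = 4/5
Q <-> P = 4/5 <-> 4/5 = 1
!(Q <-> P) = !1 = 0
P -> Q = 4/5 -> 4/5 = 1
Q <-> (P -> Q) = 4/5 <-> 1 = 4/5
!(Q <-> P) -> (Q <-> (P -> Q)) = 0 -> 4/5 = 1
!!P -> (!(Q <-> P) -> (Q <-> (P -> Q))) = 4/5 -> 1 = 1
Q -> Q = 4/5 -> 4/5 = 1
(Q -> Q) -> Q = 1 -> 4/5 = 4/5
Q <-> Q = 4/5 <-> 4/5 = 1
((Q -> Q) -> Q) <-> (Q <-> Q) = 4/5 <-> 1 = 4/5
P <-> P = 4/5 <-> 4/5 = 1
P <-> P = 4/5 <-> 4/5 = 1
(P <-> P) <-> (P <-> P) = 1 <-> 1 = 1
Q <-> P = 4/5 <-> 4/5 = 1
((P <-> P) <-> (P <-> P)) <-> (Q <-> P) = 1 <-> 1 = 1
(((Q -> Q) -> Q) <-> (Q <-> Q)) -> (((P <-> P) <-> (P <-> P)) <-> (Q <-> P)) = 4/5 -> 1 = 1
(!!P -> (!(Q <-> P) -> (Q <-> (P -> Q)))) -> ((((Q -> Q) -> Q) <-> (Q <-> Q)) -> (((P <-> P) <-> (P <-> P)) <-> (Q <-> P))) = 1 -> 1 = 1
(((Q <-> P) -> !!Q) -> !((!P <-> (P -> Q)) -> !Q)) <-> ((!!P -> (!(Q <-> P) -> (Q <-> (P -> Q)))) -> ((((Q -> Q) -> Q) <-> (Q <-> Q)) -> (((P <-> P) <-> (P <-> P)) <-> (Q <-> P)))) = 1/5 <-> 1 = 1/5
!((((Q <-> P) -> !!Q) -> !((!P <-> (P -> Q)) -> !Q)) <-> ((!!P -> (!(Q <-> P) -> (Q <-> (P -> Q)))) -> ((((Q -> Q) -> Q) <-> (Q <-> Q)) -> (((P <-> P) <-> (P <-> P)) <-> (Q <-> P))))) = !1/5 = 4/5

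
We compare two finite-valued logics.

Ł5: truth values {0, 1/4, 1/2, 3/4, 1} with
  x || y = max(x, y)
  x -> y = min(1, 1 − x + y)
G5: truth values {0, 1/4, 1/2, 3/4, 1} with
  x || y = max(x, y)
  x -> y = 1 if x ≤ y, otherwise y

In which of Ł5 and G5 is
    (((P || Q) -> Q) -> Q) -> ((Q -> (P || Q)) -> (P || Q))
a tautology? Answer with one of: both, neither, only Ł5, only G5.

In Ł5: every assignment gives 1 — tautology.
In G5: at P = 1/4, Q = 0 the value is 1/4 — not a tautology.

only Ł5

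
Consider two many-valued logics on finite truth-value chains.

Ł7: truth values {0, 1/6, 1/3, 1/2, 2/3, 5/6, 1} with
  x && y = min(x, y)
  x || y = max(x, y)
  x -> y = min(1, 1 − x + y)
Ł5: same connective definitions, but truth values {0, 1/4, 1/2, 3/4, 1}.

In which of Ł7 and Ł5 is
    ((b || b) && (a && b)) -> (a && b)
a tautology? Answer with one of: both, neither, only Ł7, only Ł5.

both

In Ł7: every assignment gives 1 — tautology.
In Ł5: every assignment gives 1 — tautology.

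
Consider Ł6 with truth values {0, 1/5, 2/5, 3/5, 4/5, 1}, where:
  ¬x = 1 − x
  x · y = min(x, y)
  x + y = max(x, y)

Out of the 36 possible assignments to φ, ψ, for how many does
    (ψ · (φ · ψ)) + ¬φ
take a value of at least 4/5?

value 1: 7 assignments (counts)
value 4/5: 9 assignments (counts)
value 3/5: 11 assignments
value 2/5: 5 assignments
value 1/5: 3 assignments
value 0: 1 assignment
So 16 of the 36 assignments meet the threshold.

16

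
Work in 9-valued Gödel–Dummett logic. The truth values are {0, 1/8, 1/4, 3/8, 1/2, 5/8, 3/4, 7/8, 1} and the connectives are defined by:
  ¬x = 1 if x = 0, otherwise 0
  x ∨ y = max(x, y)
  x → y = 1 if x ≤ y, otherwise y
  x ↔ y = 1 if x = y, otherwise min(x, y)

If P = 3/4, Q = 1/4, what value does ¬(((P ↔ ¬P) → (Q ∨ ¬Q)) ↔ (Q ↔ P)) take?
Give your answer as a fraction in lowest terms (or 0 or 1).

0

¬P = ¬3/4 = 0
P ↔ ¬P = 3/4 ↔ 0 = 0
¬Q = ¬1/4 = 0
Q ∨ ¬Q = 1/4 ∨ 0 = 1/4
(P ↔ ¬P) → (Q ∨ ¬Q) = 0 → 1/4 = 1
Q ↔ P = 1/4 ↔ 3/4 = 1/4
((P ↔ ¬P) → (Q ∨ ¬Q)) ↔ (Q ↔ P) = 1 ↔ 1/4 = 1/4
¬(((P ↔ ¬P) → (Q ∨ ¬Q)) ↔ (Q ↔ P)) = ¬1/4 = 0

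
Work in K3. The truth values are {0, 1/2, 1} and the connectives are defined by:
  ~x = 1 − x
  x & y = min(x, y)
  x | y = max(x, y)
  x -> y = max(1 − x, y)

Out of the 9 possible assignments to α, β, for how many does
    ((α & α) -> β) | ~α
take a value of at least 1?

5

α = 0, β = 0 ↦ 1  ≥
α = 0, β = 1/2 ↦ 1  ≥
α = 0, β = 1 ↦ 1  ≥
α = 1/2, β = 0 ↦ 1/2  <
α = 1/2, β = 1/2 ↦ 1/2  <
α = 1/2, β = 1 ↦ 1  ≥
α = 1, β = 0 ↦ 0  <
α = 1, β = 1/2 ↦ 1/2  <
α = 1, β = 1 ↦ 1  ≥
So 5 of the 9 assignments meet the threshold.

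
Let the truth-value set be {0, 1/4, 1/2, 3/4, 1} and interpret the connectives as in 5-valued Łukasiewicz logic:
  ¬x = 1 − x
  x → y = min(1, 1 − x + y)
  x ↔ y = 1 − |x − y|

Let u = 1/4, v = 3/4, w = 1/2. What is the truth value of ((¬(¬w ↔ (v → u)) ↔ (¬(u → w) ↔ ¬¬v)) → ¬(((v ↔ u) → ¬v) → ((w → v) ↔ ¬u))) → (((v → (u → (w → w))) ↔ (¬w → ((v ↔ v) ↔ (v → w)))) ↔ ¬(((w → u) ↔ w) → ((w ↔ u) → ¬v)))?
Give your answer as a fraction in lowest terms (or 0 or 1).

¬w = ¬1/2 = 1/2
v → u = 3/4 → 1/4 = 1/2
¬w ↔ (v → u) = 1/2 ↔ 1/2 = 1
¬(¬w ↔ (v → u)) = ¬1 = 0
u → w = 1/4 → 1/2 = 1
¬(u → w) = ¬1 = 0
¬v = ¬3/4 = 1/4
¬¬v = ¬1/4 = 3/4
¬(u → w) ↔ ¬¬v = 0 ↔ 3/4 = 1/4
¬(¬w ↔ (v → u)) ↔ (¬(u → w) ↔ ¬¬v) = 0 ↔ 1/4 = 3/4
v ↔ u = 3/4 ↔ 1/4 = 1/2
¬v = ¬3/4 = 1/4
(v ↔ u) → ¬v = 1/2 → 1/4 = 3/4
w → v = 1/2 → 3/4 = 1
¬u = ¬1/4 = 3/4
(w → v) ↔ ¬u = 1 ↔ 3/4 = 3/4
((v ↔ u) → ¬v) → ((w → v) ↔ ¬u) = 3/4 → 3/4 = 1
¬(((v ↔ u) → ¬v) → ((w → v) ↔ ¬u)) = ¬1 = 0
(¬(¬w ↔ (v → u)) ↔ (¬(u → w) ↔ ¬¬v)) → ¬(((v ↔ u) → ¬v) → ((w → v) ↔ ¬u)) = 3/4 → 0 = 1/4
w → w = 1/2 → 1/2 = 1
u → (w → w) = 1/4 → 1 = 1
v → (u → (w → w)) = 3/4 → 1 = 1
¬w = ¬1/2 = 1/2
v ↔ v = 3/4 ↔ 3/4 = 1
v → w = 3/4 → 1/2 = 3/4
(v ↔ v) ↔ (v → w) = 1 ↔ 3/4 = 3/4
¬w → ((v ↔ v) ↔ (v → w)) = 1/2 → 3/4 = 1
(v → (u → (w → w))) ↔ (¬w → ((v ↔ v) ↔ (v → w))) = 1 ↔ 1 = 1
w → u = 1/2 → 1/4 = 3/4
(w → u) ↔ w = 3/4 ↔ 1/2 = 3/4
w ↔ u = 1/2 ↔ 1/4 = 3/4
¬v = ¬3/4 = 1/4
(w ↔ u) → ¬v = 3/4 → 1/4 = 1/2
((w → u) ↔ w) → ((w ↔ u) → ¬v) = 3/4 → 1/2 = 3/4
¬(((w → u) ↔ w) → ((w ↔ u) → ¬v)) = ¬3/4 = 1/4
((v → (u → (w → w))) ↔ (¬w → ((v ↔ v) ↔ (v → w)))) ↔ ¬(((w → u) ↔ w) → ((w ↔ u) → ¬v)) = 1 ↔ 1/4 = 1/4
((¬(¬w ↔ (v → u)) ↔ (¬(u → w) ↔ ¬¬v)) → ¬(((v ↔ u) → ¬v) → ((w → v) ↔ ¬u))) → (((v → (u → (w → w))) ↔ (¬w → ((v ↔ v) ↔ (v → w)))) ↔ ¬(((w → u) ↔ w) → ((w ↔ u) → ¬v))) = 1/4 → 1/4 = 1

1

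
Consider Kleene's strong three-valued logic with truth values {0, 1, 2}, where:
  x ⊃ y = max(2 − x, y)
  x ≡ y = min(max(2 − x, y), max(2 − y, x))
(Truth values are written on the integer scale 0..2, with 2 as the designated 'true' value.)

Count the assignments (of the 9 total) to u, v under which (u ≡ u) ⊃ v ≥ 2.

3

u = 0, v = 0 ↦ 0  <
u = 0, v = 1 ↦ 1  <
u = 0, v = 2 ↦ 2  ≥
u = 1, v = 0 ↦ 1  <
u = 1, v = 1 ↦ 1  <
u = 1, v = 2 ↦ 2  ≥
u = 2, v = 0 ↦ 0  <
u = 2, v = 1 ↦ 1  <
u = 2, v = 2 ↦ 2  ≥
So 3 of the 9 assignments meet the threshold.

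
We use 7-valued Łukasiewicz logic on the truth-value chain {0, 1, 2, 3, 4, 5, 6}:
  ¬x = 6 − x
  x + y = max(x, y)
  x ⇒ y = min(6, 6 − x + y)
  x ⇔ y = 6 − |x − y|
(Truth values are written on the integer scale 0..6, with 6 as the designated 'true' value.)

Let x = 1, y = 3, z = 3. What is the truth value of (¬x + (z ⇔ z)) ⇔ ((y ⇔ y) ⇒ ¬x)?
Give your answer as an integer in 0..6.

5

¬x = ¬1 = 5
z ⇔ z = 3 ⇔ 3 = 6
¬x + (z ⇔ z) = 5 + 6 = 6
y ⇔ y = 3 ⇔ 3 = 6
¬x = ¬1 = 5
(y ⇔ y) ⇒ ¬x = 6 ⇒ 5 = 5
(¬x + (z ⇔ z)) ⇔ ((y ⇔ y) ⇒ ¬x) = 6 ⇔ 5 = 5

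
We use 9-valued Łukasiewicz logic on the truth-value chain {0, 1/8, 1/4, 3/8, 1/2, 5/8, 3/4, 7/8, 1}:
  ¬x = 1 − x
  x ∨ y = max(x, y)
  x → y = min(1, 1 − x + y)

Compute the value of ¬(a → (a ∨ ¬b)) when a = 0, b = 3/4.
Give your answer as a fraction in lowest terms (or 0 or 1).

0

¬b = ¬3/4 = 1/4
a ∨ ¬b = 0 ∨ 1/4 = 1/4
a → (a ∨ ¬b) = 0 → 1/4 = 1
¬(a → (a ∨ ¬b)) = ¬1 = 0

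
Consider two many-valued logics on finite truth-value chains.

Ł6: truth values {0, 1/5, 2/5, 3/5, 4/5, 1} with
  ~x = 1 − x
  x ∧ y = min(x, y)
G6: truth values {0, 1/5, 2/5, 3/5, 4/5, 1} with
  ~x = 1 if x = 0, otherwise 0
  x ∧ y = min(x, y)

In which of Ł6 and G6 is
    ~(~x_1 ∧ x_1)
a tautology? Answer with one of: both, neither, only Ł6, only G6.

In Ł6: at x_1 = 1/5 the value is 4/5 — not a tautology.
In G6: every assignment gives 1 — tautology.

only G6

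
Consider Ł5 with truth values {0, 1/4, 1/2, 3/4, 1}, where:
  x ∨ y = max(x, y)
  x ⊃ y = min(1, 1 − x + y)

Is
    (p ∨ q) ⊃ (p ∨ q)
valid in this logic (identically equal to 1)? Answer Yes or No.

At p = 1/4, q = 0, for instance:
p ∨ q = 1/4 ∨ 0 = 1/4
(p ∨ q) ⊃ (p ∨ q) = 1/4 ⊃ 1/4 = 1
and checking the remaining 24 assignments likewise gives ≥ 1 in every case.

Yes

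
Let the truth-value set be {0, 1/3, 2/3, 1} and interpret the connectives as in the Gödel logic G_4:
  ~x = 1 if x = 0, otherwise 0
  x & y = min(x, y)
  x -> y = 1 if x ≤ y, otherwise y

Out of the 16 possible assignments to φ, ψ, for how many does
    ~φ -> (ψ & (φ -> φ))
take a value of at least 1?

13

φ = 0, ψ = 0 ↦ 0  <
φ = 0, ψ = 1/3 ↦ 1/3  <
φ = 0, ψ = 2/3 ↦ 2/3  <
φ = 0, ψ = 1 ↦ 1  ≥
φ = 1/3, ψ = 0 ↦ 1  ≥
φ = 1/3, ψ = 1/3 ↦ 1  ≥
φ = 1/3, ψ = 2/3 ↦ 1  ≥
φ = 1/3, ψ = 1 ↦ 1  ≥
φ = 2/3, ψ = 0 ↦ 1  ≥
φ = 2/3, ψ = 1/3 ↦ 1  ≥
φ = 2/3, ψ = 2/3 ↦ 1  ≥
φ = 2/3, ψ = 1 ↦ 1  ≥
φ = 1, ψ = 0 ↦ 1  ≥
φ = 1, ψ = 1/3 ↦ 1  ≥
φ = 1, ψ = 2/3 ↦ 1  ≥
φ = 1, ψ = 1 ↦ 1  ≥
So 13 of the 16 assignments meet the threshold.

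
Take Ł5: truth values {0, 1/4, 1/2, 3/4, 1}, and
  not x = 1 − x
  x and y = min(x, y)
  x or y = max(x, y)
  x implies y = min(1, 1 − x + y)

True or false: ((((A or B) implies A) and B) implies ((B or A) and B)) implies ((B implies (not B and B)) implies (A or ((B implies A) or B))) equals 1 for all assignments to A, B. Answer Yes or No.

Counterexample: take A = 0, B = 1/4.
A or B = 0 or 1/4 = 1/4
(A or B) implies A = 1/4 implies 0 = 3/4
((A or B) implies A) and B = 3/4 and 1/4 = 1/4
B or A = 1/4 or 0 = 1/4
(B or A) and B = 1/4 and 1/4 = 1/4
(((A or B) implies A) and B) implies ((B or A) and B) = 1/4 implies 1/4 = 1
not B = not 1/4 = 3/4
not B and B = 3/4 and 1/4 = 1/4
B implies (not B and B) = 1/4 implies 1/4 = 1
B implies A = 1/4 implies 0 = 3/4
(B implies A) or B = 3/4 or 1/4 = 3/4
A or ((B implies A) or B) = 0 or 3/4 = 3/4
(B implies (not B and B)) implies (A or ((B implies A) or B)) = 1 implies 3/4 = 3/4
((((A or B) implies A) and B) implies ((B or A) and B)) implies ((B implies (not B and B)) implies (A or ((B implies A) or B))) = 1 implies 3/4 = 3/4
This gives 3/4 ≠ 1.

No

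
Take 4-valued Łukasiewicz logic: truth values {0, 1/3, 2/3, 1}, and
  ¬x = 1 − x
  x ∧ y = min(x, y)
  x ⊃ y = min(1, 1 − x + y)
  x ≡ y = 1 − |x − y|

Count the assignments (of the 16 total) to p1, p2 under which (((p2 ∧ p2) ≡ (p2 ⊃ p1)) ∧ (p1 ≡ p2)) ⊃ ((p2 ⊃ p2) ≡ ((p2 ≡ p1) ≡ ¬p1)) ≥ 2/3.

15

p1 = 0, p2 = 0 ↦ 1  ≥
p1 = 0, p2 = 1/3 ↦ 1  ≥
p1 = 0, p2 = 2/3 ↦ 1  ≥
p1 = 0, p2 = 1 ↦ 1  ≥
p1 = 1/3, p2 = 0 ↦ 1  ≥
p1 = 1/3, p2 = 1/3 ↦ 1  ≥
p1 = 1/3, p2 = 2/3 ↦ 1  ≥
p1 = 1/3, p2 = 1 ↦ 1  ≥
p1 = 2/3, p2 = 0 ↦ 1  ≥
p1 = 2/3, p2 = 1/3 ↦ 1  ≥
p1 = 2/3, p2 = 2/3 ↦ 2/3  ≥
p1 = 2/3, p2 = 1 ↦ 1  ≥
p1 = 1, p2 = 0 ↦ 1  ≥
p1 = 1, p2 = 1/3 ↦ 1  ≥
p1 = 1, p2 = 2/3 ↦ 2/3  ≥
p1 = 1, p2 = 1 ↦ 0  <
So 15 of the 16 assignments meet the threshold.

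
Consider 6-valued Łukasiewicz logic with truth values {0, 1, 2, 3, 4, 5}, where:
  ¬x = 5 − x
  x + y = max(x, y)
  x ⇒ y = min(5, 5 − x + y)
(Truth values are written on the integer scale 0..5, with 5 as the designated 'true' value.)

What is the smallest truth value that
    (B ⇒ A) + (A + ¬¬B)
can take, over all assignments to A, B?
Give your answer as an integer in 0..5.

3

Take A = 0, B = 2:
B ⇒ A = 2 ⇒ 0 = 3
¬B = ¬2 = 3
¬¬B = ¬3 = 2
A + ¬¬B = 0 + 2 = 2
(B ⇒ A) + (A + ¬¬B) = 3 + 2 = 3
No assignment yields a value below 3, so this is the minimum.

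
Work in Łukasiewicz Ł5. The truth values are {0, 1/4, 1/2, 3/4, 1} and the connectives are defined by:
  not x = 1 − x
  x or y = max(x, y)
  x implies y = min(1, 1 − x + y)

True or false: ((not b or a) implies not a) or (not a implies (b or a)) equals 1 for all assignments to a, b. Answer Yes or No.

No

Counterexample: take a = 1/4, b = 0.
not b = not 0 = 1
not b or a = 1 or 1/4 = 1
not a = not 1/4 = 3/4
(not b or a) implies not a = 1 implies 3/4 = 3/4
not a = not 1/4 = 3/4
b or a = 0 or 1/4 = 1/4
not a implies (b or a) = 3/4 implies 1/4 = 1/2
((not b or a) implies not a) or (not a implies (b or a)) = 3/4 or 1/2 = 3/4
This gives 3/4 ≠ 1.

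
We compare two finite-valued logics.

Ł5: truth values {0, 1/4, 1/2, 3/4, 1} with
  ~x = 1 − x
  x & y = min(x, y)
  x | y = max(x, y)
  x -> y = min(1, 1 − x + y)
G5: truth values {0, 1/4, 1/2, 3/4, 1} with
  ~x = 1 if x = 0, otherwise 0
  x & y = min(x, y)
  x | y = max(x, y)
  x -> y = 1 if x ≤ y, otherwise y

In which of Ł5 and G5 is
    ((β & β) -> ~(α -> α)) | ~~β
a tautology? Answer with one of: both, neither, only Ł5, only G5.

In Ł5: at α = 0, β = 1/4 the value is 3/4 — not a tautology.
In G5: every assignment gives 1 — tautology.

only G5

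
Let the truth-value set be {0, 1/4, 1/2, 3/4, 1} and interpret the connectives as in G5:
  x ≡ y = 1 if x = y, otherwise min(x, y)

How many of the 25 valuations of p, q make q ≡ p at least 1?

5

value 1: 5 assignments (counts)
value 3/4: 2 assignments
value 1/2: 4 assignments
value 1/4: 6 assignments
value 0: 8 assignments
So 5 of the 25 assignments meet the threshold.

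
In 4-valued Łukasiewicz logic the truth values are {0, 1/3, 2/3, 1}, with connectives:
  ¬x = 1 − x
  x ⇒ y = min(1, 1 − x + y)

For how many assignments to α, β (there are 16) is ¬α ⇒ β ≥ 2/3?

13

α = 0, β = 0 ↦ 0  <
α = 0, β = 1/3 ↦ 1/3  <
α = 0, β = 2/3 ↦ 2/3  ≥
α = 0, β = 1 ↦ 1  ≥
α = 1/3, β = 0 ↦ 1/3  <
α = 1/3, β = 1/3 ↦ 2/3  ≥
α = 1/3, β = 2/3 ↦ 1  ≥
α = 1/3, β = 1 ↦ 1  ≥
α = 2/3, β = 0 ↦ 2/3  ≥
α = 2/3, β = 1/3 ↦ 1  ≥
α = 2/3, β = 2/3 ↦ 1  ≥
α = 2/3, β = 1 ↦ 1  ≥
α = 1, β = 0 ↦ 1  ≥
α = 1, β = 1/3 ↦ 1  ≥
α = 1, β = 2/3 ↦ 1  ≥
α = 1, β = 1 ↦ 1  ≥
So 13 of the 16 assignments meet the threshold.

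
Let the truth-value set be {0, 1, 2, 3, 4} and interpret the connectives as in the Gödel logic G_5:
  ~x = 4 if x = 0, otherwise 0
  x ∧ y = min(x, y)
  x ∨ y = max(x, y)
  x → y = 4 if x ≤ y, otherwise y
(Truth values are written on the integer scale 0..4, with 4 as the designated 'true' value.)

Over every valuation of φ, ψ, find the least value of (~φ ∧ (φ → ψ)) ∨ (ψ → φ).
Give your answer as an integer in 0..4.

Take φ = 1, ψ = 2:
~φ = ~1 = 0
φ → ψ = 1 → 2 = 4
~φ ∧ (φ → ψ) = 0 ∧ 4 = 0
ψ → φ = 2 → 1 = 1
(~φ ∧ (φ → ψ)) ∨ (ψ → φ) = 0 ∨ 1 = 1
No assignment yields a value below 1, so this is the minimum.

1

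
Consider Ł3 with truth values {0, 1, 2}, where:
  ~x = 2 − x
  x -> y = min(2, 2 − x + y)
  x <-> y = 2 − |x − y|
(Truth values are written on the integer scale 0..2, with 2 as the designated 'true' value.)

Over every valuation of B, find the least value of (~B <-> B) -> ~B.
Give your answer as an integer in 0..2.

Take B = 1:
~B = ~1 = 1
~B <-> B = 1 <-> 1 = 2
~B = ~1 = 1
(~B <-> B) -> ~B = 2 -> 1 = 1
No assignment yields a value below 1, so this is the minimum.

1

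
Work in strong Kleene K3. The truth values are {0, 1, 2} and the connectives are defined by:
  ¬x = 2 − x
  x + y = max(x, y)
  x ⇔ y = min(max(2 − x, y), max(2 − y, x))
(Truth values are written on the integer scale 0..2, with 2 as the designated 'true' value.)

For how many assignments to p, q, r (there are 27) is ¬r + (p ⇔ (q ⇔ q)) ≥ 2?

13

value 2: 13 assignments (counts)
value 1: 12 assignments
value 0: 2 assignments
So 13 of the 27 assignments meet the threshold.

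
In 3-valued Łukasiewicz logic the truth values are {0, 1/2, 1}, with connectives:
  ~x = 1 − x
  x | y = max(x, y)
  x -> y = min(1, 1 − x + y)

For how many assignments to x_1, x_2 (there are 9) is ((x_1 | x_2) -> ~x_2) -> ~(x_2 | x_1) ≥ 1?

x_1 = 0, x_2 = 0 ↦ 1  ≥
x_1 = 0, x_2 = 1/2 ↦ 1/2  <
x_1 = 0, x_2 = 1 ↦ 1  ≥
x_1 = 1/2, x_2 = 0 ↦ 1/2  <
x_1 = 1/2, x_2 = 1/2 ↦ 1/2  <
x_1 = 1/2, x_2 = 1 ↦ 1  ≥
x_1 = 1, x_2 = 0 ↦ 0  <
x_1 = 1, x_2 = 1/2 ↦ 1/2  <
x_1 = 1, x_2 = 1 ↦ 1  ≥
So 4 of the 9 assignments meet the threshold.

4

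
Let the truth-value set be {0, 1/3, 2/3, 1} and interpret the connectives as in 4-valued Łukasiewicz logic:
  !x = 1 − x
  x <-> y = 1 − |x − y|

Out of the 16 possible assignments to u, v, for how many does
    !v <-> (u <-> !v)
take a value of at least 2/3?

u = 0, v = 0 ↦ 0  <
u = 0, v = 1/3 ↦ 2/3  ≥
u = 0, v = 2/3 ↦ 2/3  ≥
u = 0, v = 1 ↦ 0  <
u = 1/3, v = 0 ↦ 1/3  <
u = 1/3, v = 1/3 ↦ 1  ≥
u = 1/3, v = 2/3 ↦ 1/3  <
u = 1/3, v = 1 ↦ 1/3  <
u = 2/3, v = 0 ↦ 2/3  ≥
u = 2/3, v = 1/3 ↦ 2/3  ≥
u = 2/3, v = 2/3 ↦ 2/3  ≥
u = 2/3, v = 1 ↦ 2/3  ≥
u = 1, v = 0 ↦ 1  ≥
u = 1, v = 1/3 ↦ 1  ≥
u = 1, v = 2/3 ↦ 1  ≥
u = 1, v = 1 ↦ 1  ≥
So 11 of the 16 assignments meet the threshold.

11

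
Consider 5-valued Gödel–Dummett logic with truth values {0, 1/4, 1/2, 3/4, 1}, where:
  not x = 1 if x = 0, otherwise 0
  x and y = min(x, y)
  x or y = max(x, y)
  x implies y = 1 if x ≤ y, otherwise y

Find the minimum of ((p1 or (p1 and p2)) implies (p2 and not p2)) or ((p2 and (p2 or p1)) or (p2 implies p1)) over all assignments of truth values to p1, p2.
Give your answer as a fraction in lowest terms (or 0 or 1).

1/2

Take p1 = 1/4, p2 = 1/2:
p1 and p2 = 1/4 and 1/2 = 1/4
p1 or (p1 and p2) = 1/4 or 1/4 = 1/4
not p2 = not 1/2 = 0
p2 and not p2 = 1/2 and 0 = 0
(p1 or (p1 and p2)) implies (p2 and not p2) = 1/4 implies 0 = 0
p2 or p1 = 1/2 or 1/4 = 1/2
p2 and (p2 or p1) = 1/2 and 1/2 = 1/2
p2 implies p1 = 1/2 implies 1/4 = 1/4
(p2 and (p2 or p1)) or (p2 implies p1) = 1/2 or 1/4 = 1/2
((p1 or (p1 and p2)) implies (p2 and not p2)) or ((p2 and (p2 or p1)) or (p2 implies p1)) = 0 or 1/2 = 1/2
No assignment yields a value below 1/2, so this is the minimum.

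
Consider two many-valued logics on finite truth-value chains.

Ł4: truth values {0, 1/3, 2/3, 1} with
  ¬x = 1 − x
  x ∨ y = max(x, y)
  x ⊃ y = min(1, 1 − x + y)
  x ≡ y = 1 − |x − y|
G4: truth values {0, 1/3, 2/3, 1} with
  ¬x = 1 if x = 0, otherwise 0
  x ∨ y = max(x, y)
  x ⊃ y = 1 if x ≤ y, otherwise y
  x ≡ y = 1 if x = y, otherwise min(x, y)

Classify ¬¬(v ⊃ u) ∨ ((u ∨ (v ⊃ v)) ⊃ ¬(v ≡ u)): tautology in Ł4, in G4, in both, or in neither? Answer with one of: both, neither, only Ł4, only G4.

In Ł4: at u = 0, v = 1/3 the value is 2/3 — not a tautology.
In G4: every assignment gives 1 — tautology.

only G4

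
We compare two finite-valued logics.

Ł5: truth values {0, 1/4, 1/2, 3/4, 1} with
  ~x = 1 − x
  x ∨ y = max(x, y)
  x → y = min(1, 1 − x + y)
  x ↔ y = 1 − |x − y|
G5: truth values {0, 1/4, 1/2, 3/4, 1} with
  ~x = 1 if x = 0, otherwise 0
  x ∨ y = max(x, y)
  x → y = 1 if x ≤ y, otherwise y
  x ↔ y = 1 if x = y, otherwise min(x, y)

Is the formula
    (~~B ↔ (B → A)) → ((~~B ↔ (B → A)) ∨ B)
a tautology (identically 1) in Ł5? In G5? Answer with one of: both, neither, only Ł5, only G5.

both

In Ł5: every assignment gives 1 — tautology.
In G5: every assignment gives 1 — tautology.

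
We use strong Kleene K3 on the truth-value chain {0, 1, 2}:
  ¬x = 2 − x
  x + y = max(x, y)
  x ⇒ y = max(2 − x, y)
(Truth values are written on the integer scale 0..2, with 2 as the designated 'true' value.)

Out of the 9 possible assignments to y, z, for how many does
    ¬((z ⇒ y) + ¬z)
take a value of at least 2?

1

y = 0, z = 0 ↦ 0  <
y = 0, z = 1 ↦ 1  <
y = 0, z = 2 ↦ 2  ≥
y = 1, z = 0 ↦ 0  <
y = 1, z = 1 ↦ 1  <
y = 1, z = 2 ↦ 1  <
y = 2, z = 0 ↦ 0  <
y = 2, z = 1 ↦ 0  <
y = 2, z = 2 ↦ 0  <
So 1 of the 9 assignments meets the threshold.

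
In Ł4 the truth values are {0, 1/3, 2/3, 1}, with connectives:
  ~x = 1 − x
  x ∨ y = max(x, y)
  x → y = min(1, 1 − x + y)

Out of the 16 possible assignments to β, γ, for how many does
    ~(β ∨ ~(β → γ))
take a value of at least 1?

β = 0, γ = 0 ↦ 1  ≥
β = 0, γ = 1/3 ↦ 1  ≥
β = 0, γ = 2/3 ↦ 1  ≥
β = 0, γ = 1 ↦ 1  ≥
β = 1/3, γ = 0 ↦ 2/3  <
β = 1/3, γ = 1/3 ↦ 2/3  <
β = 1/3, γ = 2/3 ↦ 2/3  <
β = 1/3, γ = 1 ↦ 2/3  <
β = 2/3, γ = 0 ↦ 1/3  <
β = 2/3, γ = 1/3 ↦ 1/3  <
β = 2/3, γ = 2/3 ↦ 1/3  <
β = 2/3, γ = 1 ↦ 1/3  <
β = 1, γ = 0 ↦ 0  <
β = 1, γ = 1/3 ↦ 0  <
β = 1, γ = 2/3 ↦ 0  <
β = 1, γ = 1 ↦ 0  <
So 4 of the 16 assignments meet the threshold.

4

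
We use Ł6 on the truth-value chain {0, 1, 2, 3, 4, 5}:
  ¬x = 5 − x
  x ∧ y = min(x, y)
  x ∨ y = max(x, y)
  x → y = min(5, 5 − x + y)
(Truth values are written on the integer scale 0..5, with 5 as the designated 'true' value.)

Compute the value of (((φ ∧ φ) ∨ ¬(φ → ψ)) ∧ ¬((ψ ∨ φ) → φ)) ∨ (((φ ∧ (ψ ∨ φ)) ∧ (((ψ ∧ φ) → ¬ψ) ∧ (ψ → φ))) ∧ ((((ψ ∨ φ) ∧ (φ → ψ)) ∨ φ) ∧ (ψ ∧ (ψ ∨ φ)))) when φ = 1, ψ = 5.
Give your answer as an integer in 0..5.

φ ∧ φ = 1 ∧ 1 = 1
φ → ψ = 1 → 5 = 5
¬(φ → ψ) = ¬5 = 0
(φ ∧ φ) ∨ ¬(φ → ψ) = 1 ∨ 0 = 1
ψ ∨ φ = 5 ∨ 1 = 5
(ψ ∨ φ) → φ = 5 → 1 = 1
¬((ψ ∨ φ) → φ) = ¬1 = 4
((φ ∧ φ) ∨ ¬(φ → ψ)) ∧ ¬((ψ ∨ φ) → φ) = 1 ∧ 4 = 1
ψ ∨ φ = 5 ∨ 1 = 5
φ ∧ (ψ ∨ φ) = 1 ∧ 5 = 1
ψ ∧ φ = 5 ∧ 1 = 1
¬ψ = ¬5 = 0
(ψ ∧ φ) → ¬ψ = 1 → 0 = 4
ψ → φ = 5 → 1 = 1
((ψ ∧ φ) → ¬ψ) ∧ (ψ → φ) = 4 ∧ 1 = 1
(φ ∧ (ψ ∨ φ)) ∧ (((ψ ∧ φ) → ¬ψ) ∧ (ψ → φ)) = 1 ∧ 1 = 1
ψ ∨ φ = 5 ∨ 1 = 5
φ → ψ = 1 → 5 = 5
(ψ ∨ φ) ∧ (φ → ψ) = 5 ∧ 5 = 5
((ψ ∨ φ) ∧ (φ → ψ)) ∨ φ = 5 ∨ 1 = 5
ψ ∨ φ = 5 ∨ 1 = 5
ψ ∧ (ψ ∨ φ) = 5 ∧ 5 = 5
(((ψ ∨ φ) ∧ (φ → ψ)) ∨ φ) ∧ (ψ ∧ (ψ ∨ φ)) = 5 ∧ 5 = 5
((φ ∧ (ψ ∨ φ)) ∧ (((ψ ∧ φ) → ¬ψ) ∧ (ψ → φ))) ∧ ((((ψ ∨ φ) ∧ (φ → ψ)) ∨ φ) ∧ (ψ ∧ (ψ ∨ φ))) = 1 ∧ 5 = 1
(((φ ∧ φ) ∨ ¬(φ → ψ)) ∧ ¬((ψ ∨ φ) → φ)) ∨ (((φ ∧ (ψ ∨ φ)) ∧ (((ψ ∧ φ) → ¬ψ) ∧ (ψ → φ))) ∧ ((((ψ ∨ φ) ∧ (φ → ψ)) ∨ φ) ∧ (ψ ∧ (ψ ∨ φ)))) = 1 ∨ 1 = 1

1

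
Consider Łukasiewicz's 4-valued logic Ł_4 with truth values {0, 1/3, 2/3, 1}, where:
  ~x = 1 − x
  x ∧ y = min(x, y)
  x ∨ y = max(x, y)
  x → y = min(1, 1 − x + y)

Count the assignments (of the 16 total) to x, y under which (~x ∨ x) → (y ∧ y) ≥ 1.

x = 0, y = 0 ↦ 0  <
x = 0, y = 1/3 ↦ 1/3  <
x = 0, y = 2/3 ↦ 2/3  <
x = 0, y = 1 ↦ 1  ≥
x = 1/3, y = 0 ↦ 1/3  <
x = 1/3, y = 1/3 ↦ 2/3  <
x = 1/3, y = 2/3 ↦ 1  ≥
x = 1/3, y = 1 ↦ 1  ≥
x = 2/3, y = 0 ↦ 1/3  <
x = 2/3, y = 1/3 ↦ 2/3  <
x = 2/3, y = 2/3 ↦ 1  ≥
x = 2/3, y = 1 ↦ 1  ≥
x = 1, y = 0 ↦ 0  <
x = 1, y = 1/3 ↦ 1/3  <
x = 1, y = 2/3 ↦ 2/3  <
x = 1, y = 1 ↦ 1  ≥
So 6 of the 16 assignments meet the threshold.

6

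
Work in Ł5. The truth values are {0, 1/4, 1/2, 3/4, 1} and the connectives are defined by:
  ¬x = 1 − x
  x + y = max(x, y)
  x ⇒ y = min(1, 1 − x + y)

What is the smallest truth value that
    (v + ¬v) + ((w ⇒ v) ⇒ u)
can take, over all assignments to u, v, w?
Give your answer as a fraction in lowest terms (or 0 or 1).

Take u = 0, v = 1/2, w = 0:
¬v = ¬1/2 = 1/2
v + ¬v = 1/2 + 1/2 = 1/2
w ⇒ v = 0 ⇒ 1/2 = 1
(w ⇒ v) ⇒ u = 1 ⇒ 0 = 0
(v + ¬v) + ((w ⇒ v) ⇒ u) = 1/2 + 0 = 1/2
No assignment yields a value below 1/2, so this is the minimum.

1/2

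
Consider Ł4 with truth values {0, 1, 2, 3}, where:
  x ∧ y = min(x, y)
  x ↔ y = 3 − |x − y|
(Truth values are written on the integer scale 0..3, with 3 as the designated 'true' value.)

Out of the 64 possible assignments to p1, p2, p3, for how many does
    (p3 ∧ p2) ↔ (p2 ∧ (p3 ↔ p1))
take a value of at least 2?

value 3: 40 assignments (counts)
value 2: 16 assignments (counts)
value 1: 6 assignments
value 0: 2 assignments
So 56 of the 64 assignments meet the threshold.

56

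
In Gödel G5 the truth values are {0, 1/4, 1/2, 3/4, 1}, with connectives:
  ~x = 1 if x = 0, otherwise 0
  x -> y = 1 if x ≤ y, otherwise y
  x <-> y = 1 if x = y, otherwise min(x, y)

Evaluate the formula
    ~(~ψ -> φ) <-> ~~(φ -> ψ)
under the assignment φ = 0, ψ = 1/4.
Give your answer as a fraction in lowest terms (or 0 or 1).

0

~ψ = ~1/4 = 0
~ψ -> φ = 0 -> 0 = 1
~(~ψ -> φ) = ~1 = 0
φ -> ψ = 0 -> 1/4 = 1
~(φ -> ψ) = ~1 = 0
~~(φ -> ψ) = ~0 = 1
~(~ψ -> φ) <-> ~~(φ -> ψ) = 0 <-> 1 = 0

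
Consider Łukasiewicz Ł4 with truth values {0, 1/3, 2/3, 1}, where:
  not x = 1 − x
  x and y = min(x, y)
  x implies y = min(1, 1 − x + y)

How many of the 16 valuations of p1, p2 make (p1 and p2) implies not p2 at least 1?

11

p1 = 0, p2 = 0 ↦ 1  ≥
p1 = 0, p2 = 1/3 ↦ 1  ≥
p1 = 0, p2 = 2/3 ↦ 1  ≥
p1 = 0, p2 = 1 ↦ 1  ≥
p1 = 1/3, p2 = 0 ↦ 1  ≥
p1 = 1/3, p2 = 1/3 ↦ 1  ≥
p1 = 1/3, p2 = 2/3 ↦ 1  ≥
p1 = 1/3, p2 = 1 ↦ 2/3  <
p1 = 2/3, p2 = 0 ↦ 1  ≥
p1 = 2/3, p2 = 1/3 ↦ 1  ≥
p1 = 2/3, p2 = 2/3 ↦ 2/3  <
p1 = 2/3, p2 = 1 ↦ 1/3  <
p1 = 1, p2 = 0 ↦ 1  ≥
p1 = 1, p2 = 1/3 ↦ 1  ≥
p1 = 1, p2 = 2/3 ↦ 2/3  <
p1 = 1, p2 = 1 ↦ 0  <
So 11 of the 16 assignments meet the threshold.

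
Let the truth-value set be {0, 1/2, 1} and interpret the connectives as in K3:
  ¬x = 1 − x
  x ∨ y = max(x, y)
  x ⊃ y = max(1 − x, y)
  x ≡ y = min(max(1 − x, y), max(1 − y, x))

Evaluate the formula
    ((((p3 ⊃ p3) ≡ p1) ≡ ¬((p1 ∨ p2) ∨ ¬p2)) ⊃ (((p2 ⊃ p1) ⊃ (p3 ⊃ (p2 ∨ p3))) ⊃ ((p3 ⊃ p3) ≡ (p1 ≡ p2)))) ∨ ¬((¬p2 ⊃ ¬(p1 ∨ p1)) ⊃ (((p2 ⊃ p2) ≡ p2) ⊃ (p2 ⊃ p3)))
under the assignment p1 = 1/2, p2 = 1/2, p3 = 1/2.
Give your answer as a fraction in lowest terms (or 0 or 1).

1/2

p3 ⊃ p3 = 1/2 ⊃ 1/2 = 1/2
(p3 ⊃ p3) ≡ p1 = 1/2 ≡ 1/2 = 1/2
p1 ∨ p2 = 1/2 ∨ 1/2 = 1/2
¬p2 = ¬1/2 = 1/2
(p1 ∨ p2) ∨ ¬p2 = 1/2 ∨ 1/2 = 1/2
¬((p1 ∨ p2) ∨ ¬p2) = ¬1/2 = 1/2
((p3 ⊃ p3) ≡ p1) ≡ ¬((p1 ∨ p2) ∨ ¬p2) = 1/2 ≡ 1/2 = 1/2
p2 ⊃ p1 = 1/2 ⊃ 1/2 = 1/2
p2 ∨ p3 = 1/2 ∨ 1/2 = 1/2
p3 ⊃ (p2 ∨ p3) = 1/2 ⊃ 1/2 = 1/2
(p2 ⊃ p1) ⊃ (p3 ⊃ (p2 ∨ p3)) = 1/2 ⊃ 1/2 = 1/2
p3 ⊃ p3 = 1/2 ⊃ 1/2 = 1/2
p1 ≡ p2 = 1/2 ≡ 1/2 = 1/2
(p3 ⊃ p3) ≡ (p1 ≡ p2) = 1/2 ≡ 1/2 = 1/2
((p2 ⊃ p1) ⊃ (p3 ⊃ (p2 ∨ p3))) ⊃ ((p3 ⊃ p3) ≡ (p1 ≡ p2)) = 1/2 ⊃ 1/2 = 1/2
(((p3 ⊃ p3) ≡ p1) ≡ ¬((p1 ∨ p2) ∨ ¬p2)) ⊃ (((p2 ⊃ p1) ⊃ (p3 ⊃ (p2 ∨ p3))) ⊃ ((p3 ⊃ p3) ≡ (p1 ≡ p2))) = 1/2 ⊃ 1/2 = 1/2
¬p2 = ¬1/2 = 1/2
p1 ∨ p1 = 1/2 ∨ 1/2 = 1/2
¬(p1 ∨ p1) = ¬1/2 = 1/2
¬p2 ⊃ ¬(p1 ∨ p1) = 1/2 ⊃ 1/2 = 1/2
p2 ⊃ p2 = 1/2 ⊃ 1/2 = 1/2
(p2 ⊃ p2) ≡ p2 = 1/2 ≡ 1/2 = 1/2
p2 ⊃ p3 = 1/2 ⊃ 1/2 = 1/2
((p2 ⊃ p2) ≡ p2) ⊃ (p2 ⊃ p3) = 1/2 ⊃ 1/2 = 1/2
(¬p2 ⊃ ¬(p1 ∨ p1)) ⊃ (((p2 ⊃ p2) ≡ p2) ⊃ (p2 ⊃ p3)) = 1/2 ⊃ 1/2 = 1/2
¬((¬p2 ⊃ ¬(p1 ∨ p1)) ⊃ (((p2 ⊃ p2) ≡ p2) ⊃ (p2 ⊃ p3))) = ¬1/2 = 1/2
((((p3 ⊃ p3) ≡ p1) ≡ ¬((p1 ∨ p2) ∨ ¬p2)) ⊃ (((p2 ⊃ p1) ⊃ (p3 ⊃ (p2 ∨ p3))) ⊃ ((p3 ⊃ p3) ≡ (p1 ≡ p2)))) ∨ ¬((¬p2 ⊃ ¬(p1 ∨ p1)) ⊃ (((p2 ⊃ p2) ≡ p2) ⊃ (p2 ⊃ p3))) = 1/2 ∨ 1/2 = 1/2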